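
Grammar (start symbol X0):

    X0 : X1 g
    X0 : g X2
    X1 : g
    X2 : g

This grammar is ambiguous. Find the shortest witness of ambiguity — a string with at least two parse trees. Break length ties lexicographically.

length 2: g g has 2 parse trees

Two derivations of g g:
  X0 ⇒ X1 g ⇒ g g
  X0 ⇒ g X2 ⇒ g g

g g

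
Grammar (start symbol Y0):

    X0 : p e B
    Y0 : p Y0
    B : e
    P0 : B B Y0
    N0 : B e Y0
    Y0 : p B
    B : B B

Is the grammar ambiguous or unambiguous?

Witness: p e e e

Derivation 1: Y0 ⇒ p B ⇒ p B B ⇒ p e B ⇒ p e B B ⇒ p e e B ⇒ p e e e
Derivation 2: Y0 ⇒ p B ⇒ p B B ⇒ p B B B ⇒ p e B B ⇒ p e e B ⇒ p e e e

Two distinct leftmost derivations for the same string.

Ambiguous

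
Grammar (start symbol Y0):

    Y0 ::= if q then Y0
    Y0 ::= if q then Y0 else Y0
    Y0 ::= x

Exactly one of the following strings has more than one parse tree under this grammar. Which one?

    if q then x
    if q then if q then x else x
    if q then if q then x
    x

if q then x: 1 tree
if q then if q then x else x: 2 trees
if q then if q then x: 1 tree
x: 1 tree

if q then if q then x else x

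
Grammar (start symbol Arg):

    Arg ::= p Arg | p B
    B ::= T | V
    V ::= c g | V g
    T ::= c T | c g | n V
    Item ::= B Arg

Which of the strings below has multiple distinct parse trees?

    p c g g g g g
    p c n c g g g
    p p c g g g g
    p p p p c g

p p p p c g

p c g g g g g: 1 tree
p c n c g g g: 1 tree
p p c g g g g: 1 tree
p p p p c g: 2 trees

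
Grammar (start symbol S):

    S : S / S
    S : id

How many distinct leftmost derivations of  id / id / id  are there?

Parse trees for id / id / id:
  [S [S id] / [S [S id] / [S id]]]
  [S [S [S id] / [S id]] / [S id]]

2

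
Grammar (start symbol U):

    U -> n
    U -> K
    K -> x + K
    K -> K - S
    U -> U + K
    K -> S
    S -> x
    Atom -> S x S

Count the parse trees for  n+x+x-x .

3

Parse trees for n+x+x-x:
  [U [U n] + [K x + [K [K [S x]] - [S x]]]]
  [U [U n] + [K [K x + [K [S x]]] - [S x]]]
  [U [U [U n] + [K [S x]]] + [K [K [S x]] - [S x]]]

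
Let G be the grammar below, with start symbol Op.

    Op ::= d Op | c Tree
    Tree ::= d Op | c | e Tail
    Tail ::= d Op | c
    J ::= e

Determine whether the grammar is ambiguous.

Only Op, Tree, Tail are reachable from Op; ignoring the rest: Each reachable nonterminal has at most one production per leading terminal, and all productions are right-linear; the derivation is determined token-by-token.

Unambiguous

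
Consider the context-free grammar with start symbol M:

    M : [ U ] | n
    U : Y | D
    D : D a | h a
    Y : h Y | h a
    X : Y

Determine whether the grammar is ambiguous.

Ambiguous

Witness: [ h a ]

Derivation 1: M ⇒ [ U ] ⇒ [ Y ] ⇒ [ h a ]
Derivation 2: M ⇒ [ U ] ⇒ [ D ] ⇒ [ h a ]

Two distinct leftmost derivations for the same string.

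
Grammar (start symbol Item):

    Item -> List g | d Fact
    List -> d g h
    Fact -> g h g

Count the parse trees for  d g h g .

Parse trees for d g h g:
  [Item [List d g h] g]
  [Item d [Fact g h g]]

2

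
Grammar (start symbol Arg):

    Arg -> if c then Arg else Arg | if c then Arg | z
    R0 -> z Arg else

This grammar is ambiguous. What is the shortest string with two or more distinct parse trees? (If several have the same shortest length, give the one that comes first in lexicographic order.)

if c then if c then z else z

length 1: no string has ≥2 trees
length 4: no string has ≥2 trees
length 6: no string has ≥2 trees
length 7: no string has ≥2 trees
length 9: if c then if c then z else z has 2 parse trees

Two derivations of if c then if c then z else z:
  Arg ⇒ if c then Arg else Arg ⇒ if c then if c then Arg else Arg ⇒ if c then if c then z else Arg ⇒ if c then if c then z else z
  Arg ⇒ if c then Arg ⇒ if c then if c then Arg else Arg ⇒ if c then if c then z else Arg ⇒ if c then if c then z else z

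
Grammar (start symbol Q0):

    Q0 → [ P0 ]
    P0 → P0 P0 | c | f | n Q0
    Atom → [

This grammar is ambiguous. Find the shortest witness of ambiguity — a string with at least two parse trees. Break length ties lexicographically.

length 3: no string has ≥2 trees
length 4: no string has ≥2 trees
length 5: [ c c c ] has 2 parse trees

Two derivations of [ c c c ]:
  Q0 ⇒ [ P0 ] ⇒ [ P0 P0 ] ⇒ [ P0 P0 P0 ] ⇒ [ c P0 P0 ] ⇒ [ c c P0 ] ⇒ [ c c c ]
  Q0 ⇒ [ P0 ] ⇒ [ P0 P0 ] ⇒ [ c P0 ] ⇒ [ c P0 P0 ] ⇒ [ c c P0 ] ⇒ [ c c c ]

[ c c c ]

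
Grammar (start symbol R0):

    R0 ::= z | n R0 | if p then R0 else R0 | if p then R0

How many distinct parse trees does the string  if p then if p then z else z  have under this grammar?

Parse trees for if p then if p then z else z:
  [R0 if p then [R0 if p then [R0 z]] else [R0 z]]
  [R0 if p then [R0 if p then [R0 z] else [R0 z]]]

2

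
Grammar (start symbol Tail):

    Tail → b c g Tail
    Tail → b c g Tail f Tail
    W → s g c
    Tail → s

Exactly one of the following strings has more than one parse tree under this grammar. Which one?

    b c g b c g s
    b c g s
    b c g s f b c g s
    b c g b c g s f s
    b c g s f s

b c g b c g s f s

b c g b c g s: 1 tree
b c g s: 1 tree
b c g s f b c g s: 1 tree
b c g b c g s f s: 2 trees
b c g s f s: 1 tree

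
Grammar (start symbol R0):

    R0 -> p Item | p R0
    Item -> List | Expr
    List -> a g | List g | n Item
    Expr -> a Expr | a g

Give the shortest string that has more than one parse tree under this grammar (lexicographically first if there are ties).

length 3: p a g has 2 parse trees

Two derivations of p a g:
  R0 ⇒ p Item ⇒ p List ⇒ p a g
  R0 ⇒ p Item ⇒ p Expr ⇒ p a g

p a g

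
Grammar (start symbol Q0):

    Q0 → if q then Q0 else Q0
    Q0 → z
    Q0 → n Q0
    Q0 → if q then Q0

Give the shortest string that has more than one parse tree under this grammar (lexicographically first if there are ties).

if q then if q then z else z

length 1: no string has ≥2 trees
length 2: no string has ≥2 trees
length 3: no string has ≥2 trees
length 4: no string has ≥2 trees
length 5: no string has ≥2 trees
length 6: no string has ≥2 trees
length 7: no string has ≥2 trees
length 8: no string has ≥2 trees
length 9: if q then if q then z else z has 2 parse trees

Two derivations of if q then if q then z else z:
  Q0 ⇒ if q then Q0 else Q0 ⇒ if q then if q then Q0 else Q0 ⇒ if q then if q then z else Q0 ⇒ if q then if q then z else z
  Q0 ⇒ if q then Q0 ⇒ if q then if q then Q0 else Q0 ⇒ if q then if q then z else Q0 ⇒ if q then if q then z else z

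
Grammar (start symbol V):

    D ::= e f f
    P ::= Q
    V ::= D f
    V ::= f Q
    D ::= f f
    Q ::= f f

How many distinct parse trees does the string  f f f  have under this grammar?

Parse trees for f f f:
  [V [D f f] f]
  [V f [Q f f]]

2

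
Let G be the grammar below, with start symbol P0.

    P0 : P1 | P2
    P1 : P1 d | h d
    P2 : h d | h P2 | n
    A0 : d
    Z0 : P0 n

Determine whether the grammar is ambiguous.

Ambiguous

Witness: h d

Derivation 1: P0 ⇒ P1 ⇒ h d
Derivation 2: P0 ⇒ P2 ⇒ h d

Two distinct leftmost derivations for the same string.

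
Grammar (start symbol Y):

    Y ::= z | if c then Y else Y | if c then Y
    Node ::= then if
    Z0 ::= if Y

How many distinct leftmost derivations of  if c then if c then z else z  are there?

Parse trees for if c then if c then z else z:
  [Y if c then [Y if c then [Y z]] else [Y z]]
  [Y if c then [Y if c then [Y z] else [Y z]]]

2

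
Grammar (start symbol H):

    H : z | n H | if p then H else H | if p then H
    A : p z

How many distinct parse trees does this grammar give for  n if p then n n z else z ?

Parse trees for n if p then n n z else z:
  [H n [H if p then [H n [H n [H z]]] else [H z]]]

1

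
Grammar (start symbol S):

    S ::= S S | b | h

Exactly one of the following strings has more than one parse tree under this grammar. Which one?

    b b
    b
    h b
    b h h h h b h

b b: 1 tree
b: 1 tree
h b: 1 tree
b h h h h b h: 132 trees

b h h h h b h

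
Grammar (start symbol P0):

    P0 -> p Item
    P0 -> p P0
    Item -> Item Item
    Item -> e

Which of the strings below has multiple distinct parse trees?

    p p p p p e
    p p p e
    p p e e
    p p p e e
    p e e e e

p e e e e

p p p p p e: 1 tree
p p p e: 1 tree
p p e e: 1 tree
p p p e e: 1 tree
p e e e e: 5 trees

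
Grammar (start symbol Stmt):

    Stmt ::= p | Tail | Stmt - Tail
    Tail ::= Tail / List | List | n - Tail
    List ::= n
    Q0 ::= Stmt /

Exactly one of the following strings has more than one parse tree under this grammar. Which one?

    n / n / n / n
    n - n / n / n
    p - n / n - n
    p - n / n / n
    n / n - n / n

n / n / n / n: 1 tree
n - n / n / n: 4 trees
p - n / n - n: 1 tree
p - n / n / n: 1 tree
n / n - n / n: 1 tree

n - n / n / n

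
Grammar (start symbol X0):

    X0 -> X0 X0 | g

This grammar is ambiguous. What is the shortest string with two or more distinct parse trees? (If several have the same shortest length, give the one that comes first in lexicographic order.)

g g g

length 1: no string has ≥2 trees
length 2: no string has ≥2 trees
length 3: g g g has 2 parse trees

Two derivations of g g g:
  X0 ⇒ X0 X0 ⇒ X0 X0 X0 ⇒ g X0 X0 ⇒ g g X0 ⇒ g g g
  X0 ⇒ X0 X0 ⇒ g X0 ⇒ g X0 X0 ⇒ g g X0 ⇒ g g g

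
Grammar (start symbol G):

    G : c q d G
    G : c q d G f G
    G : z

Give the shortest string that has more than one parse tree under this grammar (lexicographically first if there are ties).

length 1: no string has ≥2 trees
length 4: no string has ≥2 trees
length 6: no string has ≥2 trees
length 7: no string has ≥2 trees
length 9: c q d c q d z f z has 2 parse trees

Two derivations of c q d c q d z f z:
  G ⇒ c q d G ⇒ c q d c q d G f G ⇒ c q d c q d z f G ⇒ c q d c q d z f z
  G ⇒ c q d G f G ⇒ c q d c q d G f G ⇒ c q d c q d z f G ⇒ c q d c q d z f z

c q d c q d z f z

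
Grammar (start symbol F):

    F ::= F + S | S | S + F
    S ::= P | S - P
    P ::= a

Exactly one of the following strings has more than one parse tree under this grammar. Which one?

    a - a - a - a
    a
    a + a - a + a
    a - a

a + a - a + a

a - a - a - a: 1 tree
a: 1 tree
a + a - a + a: 4 trees
a - a: 1 tree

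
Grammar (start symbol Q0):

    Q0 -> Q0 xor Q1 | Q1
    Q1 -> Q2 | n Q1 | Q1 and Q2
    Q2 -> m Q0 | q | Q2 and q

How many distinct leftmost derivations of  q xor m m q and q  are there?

6

Parse trees for q xor m m q and q:
  [Q0 [Q0 [Q1 [Q2 q]]] xor [Q1 [Q2 m [Q0 [Q1 [Q2 m [Q0 [Q1 [Q2 [Q2 q] and q]]]]]]]]]
  [Q0 [Q0 [Q1 [Q2 q]]] xor [Q1 [Q2 m [Q0 [Q1 [Q2 m [Q0 [Q1 [Q1 [Q2 q]] and [Q2 q]]]]]]]]]
  [Q0 [Q0 [Q1 [Q2 q]]] xor [Q1 [Q2 m [Q0 [Q1 [Q2 [Q2 m [Q0 [Q1 [Q2 q]]]] and q]]]]]]
  [Q0 [Q0 [Q1 [Q2 q]]] xor [Q1 [Q2 m [Q0 [Q1 [Q1 [Q2 m [Q0 [Q1 [Q2 q]]]]] and [Q2 q]]]]]]
  [Q0 [Q0 [Q1 [Q2 q]]] xor [Q1 [Q2 [Q2 m [Q0 [Q1 [Q2 m [Q0 [Q1 [Q2 q]]]]]]] and q]]]
  [Q0 [Q0 [Q1 [Q2 q]]] xor [Q1 [Q1 [Q2 m [Q0 [Q1 [Q2 m [Q0 [Q1 [Q2 q]]]]]]]] and [Q2 q]]]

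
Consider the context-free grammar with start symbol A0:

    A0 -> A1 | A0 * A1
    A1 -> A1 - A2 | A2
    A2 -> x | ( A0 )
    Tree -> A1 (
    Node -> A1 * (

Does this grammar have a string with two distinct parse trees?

Only A0, A1, A2 are reachable from A0; ignoring the rest: This is a standard precedence ladder (A0 over A1 over A2), with each level left-recursive on its own operator ('*' at A0, '-' at A1). That structure is LR(1), hence unambiguous.

Unambiguous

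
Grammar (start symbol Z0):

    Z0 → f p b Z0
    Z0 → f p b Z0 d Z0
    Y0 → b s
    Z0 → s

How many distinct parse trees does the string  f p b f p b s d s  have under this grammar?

Parse trees for f p b f p b s d s:
  [Z0 f p b [Z0 f p b [Z0 s] d [Z0 s]]]
  [Z0 f p b [Z0 f p b [Z0 s]] d [Z0 s]]

2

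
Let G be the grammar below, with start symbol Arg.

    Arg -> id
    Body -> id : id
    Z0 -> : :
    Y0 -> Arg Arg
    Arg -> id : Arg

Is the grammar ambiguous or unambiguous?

Unambiguous

Only Arg is reachable from Arg; ignoring the rest: Right-recursive list with a separator: after each atom, whether the separator follows determines the rule. One parse per string.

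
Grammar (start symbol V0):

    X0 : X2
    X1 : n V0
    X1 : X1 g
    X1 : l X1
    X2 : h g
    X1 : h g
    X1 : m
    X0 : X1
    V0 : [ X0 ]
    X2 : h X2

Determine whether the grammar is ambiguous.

Ambiguous

Witness: [ h g ]

Derivation 1: V0 ⇒ [ X0 ] ⇒ [ X2 ] ⇒ [ h g ]
Derivation 2: V0 ⇒ [ X0 ] ⇒ [ X1 ] ⇒ [ h g ]

Two distinct leftmost derivations for the same string.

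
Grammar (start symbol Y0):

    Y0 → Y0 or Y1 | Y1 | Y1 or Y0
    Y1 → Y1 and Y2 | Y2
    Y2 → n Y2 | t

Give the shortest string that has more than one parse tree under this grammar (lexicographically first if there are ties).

t or t

length 1: no string has ≥2 trees
length 2: no string has ≥2 trees
length 3: t or t has 2 parse trees

Two derivations of t or t:
  Y0 ⇒ Y0 or Y1 ⇒ Y1 or Y1 ⇒ Y2 or Y1 ⇒ t or Y1 ⇒ t or Y2 ⇒ t or t
  Y0 ⇒ Y1 or Y0 ⇒ Y2 or Y0 ⇒ t or Y0 ⇒ t or Y1 ⇒ t or Y2 ⇒ t or t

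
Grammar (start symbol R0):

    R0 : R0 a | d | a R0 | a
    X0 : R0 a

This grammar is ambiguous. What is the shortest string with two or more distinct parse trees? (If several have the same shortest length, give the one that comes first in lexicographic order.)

a a

length 1: no string has ≥2 trees
length 2: a a has 2 parse trees

Two derivations of a a:
  R0 ⇒ R0 a ⇒ a a
  R0 ⇒ a R0 ⇒ a a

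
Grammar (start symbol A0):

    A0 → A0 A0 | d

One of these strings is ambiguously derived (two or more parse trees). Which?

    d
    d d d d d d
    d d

d: 1 tree
d d d d d d: 42 trees
d d: 1 tree

d d d d d d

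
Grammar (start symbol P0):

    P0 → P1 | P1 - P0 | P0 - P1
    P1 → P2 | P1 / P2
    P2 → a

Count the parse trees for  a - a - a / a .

Parse trees for a - a - a / a:
  [P0 [P1 [P2 a]] - [P0 [P1 [P2 a]] - [P0 [P1 [P1 [P2 a]] / [P2 a]]]]]
  [P0 [P1 [P2 a]] - [P0 [P0 [P1 [P2 a]]] - [P1 [P1 [P2 a]] / [P2 a]]]]
  [P0 [P0 [P1 [P2 a]] - [P0 [P1 [P2 a]]]] - [P1 [P1 [P2 a]] / [P2 a]]]
  [P0 [P0 [P0 [P1 [P2 a]]] - [P1 [P2 a]]] - [P1 [P1 [P2 a]] / [P2 a]]]

4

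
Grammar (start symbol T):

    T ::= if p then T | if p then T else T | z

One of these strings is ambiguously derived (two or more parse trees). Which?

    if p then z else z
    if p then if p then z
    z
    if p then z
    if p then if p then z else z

if p then if p then z else z

if p then z else z: 1 tree
if p then if p then z: 1 tree
z: 1 tree
if p then z: 1 tree
if p then if p then z else z: 2 trees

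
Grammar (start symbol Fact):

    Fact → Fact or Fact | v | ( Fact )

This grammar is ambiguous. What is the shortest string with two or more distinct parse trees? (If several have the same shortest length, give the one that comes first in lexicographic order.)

length 1: no string has ≥2 trees
length 3: no string has ≥2 trees
length 5: v or v or v has 2 parse trees

Two derivations of v or v or v:
  Fact ⇒ Fact or Fact ⇒ Fact or Fact or Fact ⇒ v or Fact or Fact ⇒ v or v or Fact ⇒ v or v or v
  Fact ⇒ Fact or Fact ⇒ v or Fact ⇒ v or Fact or Fact ⇒ v or v or Fact ⇒ v or v or v

v or v or v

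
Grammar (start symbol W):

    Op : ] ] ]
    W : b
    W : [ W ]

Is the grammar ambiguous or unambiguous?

Unambiguous

Only W is reachable from W; ignoring the rest: Each string is a nest of matched brackets around a single atom. An opening bracket forces the recursive rule; an atom forces the base rule.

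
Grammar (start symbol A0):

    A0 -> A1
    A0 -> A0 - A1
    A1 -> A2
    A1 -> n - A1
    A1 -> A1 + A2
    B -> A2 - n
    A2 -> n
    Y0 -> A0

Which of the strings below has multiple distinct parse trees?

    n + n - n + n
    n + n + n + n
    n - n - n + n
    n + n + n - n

n + n - n + n: 1 tree
n + n + n + n: 1 tree
n - n - n + n: 7 trees
n + n + n - n: 1 tree

n - n - n + n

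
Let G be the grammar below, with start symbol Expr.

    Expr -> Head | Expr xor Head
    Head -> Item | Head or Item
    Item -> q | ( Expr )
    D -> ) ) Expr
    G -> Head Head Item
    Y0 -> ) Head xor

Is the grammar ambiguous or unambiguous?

Unambiguous

(D, G, Y0 are unreachable from Expr, so their rules don't affect L(Expr).) This is a standard precedence ladder (Expr over Head over Item), with each level left-recursive on its own operator ('xor' at Expr, 'or' at Head). That structure is LR(1), hence unambiguous.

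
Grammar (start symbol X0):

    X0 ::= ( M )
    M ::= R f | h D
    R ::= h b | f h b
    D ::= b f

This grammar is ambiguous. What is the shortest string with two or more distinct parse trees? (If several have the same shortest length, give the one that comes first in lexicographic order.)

( h b f )

length 5: ( h b f ) has 2 parse trees

Two derivations of ( h b f ):
  X0 ⇒ ( M ) ⇒ ( R f ) ⇒ ( h b f )
  X0 ⇒ ( M ) ⇒ ( h D ) ⇒ ( h b f )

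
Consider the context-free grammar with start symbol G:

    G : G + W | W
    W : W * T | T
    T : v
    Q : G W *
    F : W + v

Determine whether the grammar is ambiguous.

Only G, W, T are reachable from G; ignoring the rest: The grammar is stratified — G handles '+' (left-recursive), W handles '*', T atoms. Each operator has a fixed associativity and precedence level, so every string has one parse.

Unambiguous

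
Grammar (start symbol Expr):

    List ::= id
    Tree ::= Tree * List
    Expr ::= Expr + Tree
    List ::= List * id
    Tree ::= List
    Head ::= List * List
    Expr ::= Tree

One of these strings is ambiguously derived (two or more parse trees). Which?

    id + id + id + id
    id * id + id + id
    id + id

id + id + id + id: 1 tree
id * id + id + id: 2 trees
id + id: 1 tree

id * id + id + id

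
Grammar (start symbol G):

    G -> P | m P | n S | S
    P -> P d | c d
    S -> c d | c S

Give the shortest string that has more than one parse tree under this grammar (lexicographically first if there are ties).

c d

length 2: c d has 2 parse trees

Two derivations of c d:
  G ⇒ P ⇒ c d
  G ⇒ S ⇒ c d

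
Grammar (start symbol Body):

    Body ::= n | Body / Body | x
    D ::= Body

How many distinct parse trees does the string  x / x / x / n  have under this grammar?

5

Parse trees for x / x / x / n:
  [Body [Body x] / [Body [Body x] / [Body [Body x] / [Body n]]]]
  [Body [Body x] / [Body [Body [Body x] / [Body x]] / [Body n]]]
  [Body [Body [Body x] / [Body x]] / [Body [Body x] / [Body n]]]
  [Body [Body [Body x] / [Body [Body x] / [Body x]]] / [Body n]]
  [Body [Body [Body [Body x] / [Body x]] / [Body x]] / [Body n]]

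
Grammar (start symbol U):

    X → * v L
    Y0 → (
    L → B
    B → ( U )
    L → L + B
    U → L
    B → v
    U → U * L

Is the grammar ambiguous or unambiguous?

Only U, L, B are reachable from U; ignoring the rest: This is a standard precedence ladder (U over L over B), with each level left-recursive on its own operator ('*' at U, '+' at L). That structure is LR(1), hence unambiguous.

Unambiguous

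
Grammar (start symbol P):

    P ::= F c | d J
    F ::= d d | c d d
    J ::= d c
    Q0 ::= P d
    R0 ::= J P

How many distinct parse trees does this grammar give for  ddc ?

Parse trees for ddc:
  [P [F d d] c]
  [P d [J d c]]

2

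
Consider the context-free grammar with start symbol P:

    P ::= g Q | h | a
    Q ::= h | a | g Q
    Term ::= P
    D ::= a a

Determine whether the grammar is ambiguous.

Only P, Q are reachable from P; ignoring the rest: Restricted to the reachable nonterminals, every rule has the form A → t or A → t B, and no two rules for the same A share a first terminal. The grammar encodes a DFA — one run per string.

Unambiguous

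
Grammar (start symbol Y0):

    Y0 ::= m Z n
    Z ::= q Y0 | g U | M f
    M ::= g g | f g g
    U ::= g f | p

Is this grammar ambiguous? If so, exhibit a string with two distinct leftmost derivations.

Witness: m g g f n

Derivation 1: Y0 ⇒ m Z n ⇒ m g U n ⇒ m g g f n
Derivation 2: Y0 ⇒ m Z n ⇒ m M f n ⇒ m g g f n

Two distinct leftmost derivations for the same string.

Ambiguous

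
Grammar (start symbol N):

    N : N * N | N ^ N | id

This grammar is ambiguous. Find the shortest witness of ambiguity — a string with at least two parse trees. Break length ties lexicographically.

length 1: no string has ≥2 trees
length 3: no string has ≥2 trees
length 5: id * id * id has 2 parse trees

Two derivations of id * id * id:
  N ⇒ N * N ⇒ N * N * N ⇒ id * N * N ⇒ id * id * N ⇒ id * id * id
  N ⇒ N * N ⇒ id * N ⇒ id * N * N ⇒ id * id * N ⇒ id * id * id

id * id * id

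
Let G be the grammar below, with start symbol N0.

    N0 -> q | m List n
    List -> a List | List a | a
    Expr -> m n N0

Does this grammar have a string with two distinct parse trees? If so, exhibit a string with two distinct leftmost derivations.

Witness: m a a n

Derivation 1: N0 ⇒ m List n ⇒ m a List n ⇒ m a a n
Derivation 2: N0 ⇒ m List n ⇒ m List a n ⇒ m a a n

Two distinct leftmost derivations for the same string.

Ambiguous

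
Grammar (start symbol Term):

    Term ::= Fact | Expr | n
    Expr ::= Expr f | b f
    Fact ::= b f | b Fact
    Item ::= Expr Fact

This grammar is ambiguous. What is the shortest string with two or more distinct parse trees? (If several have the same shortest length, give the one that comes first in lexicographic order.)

b f

length 1: no string has ≥2 trees
length 2: b f has 2 parse trees

Two derivations of b f:
  Term ⇒ Fact ⇒ b f
  Term ⇒ Expr ⇒ b f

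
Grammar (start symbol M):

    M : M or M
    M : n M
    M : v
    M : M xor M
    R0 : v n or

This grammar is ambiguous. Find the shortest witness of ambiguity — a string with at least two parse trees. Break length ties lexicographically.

n v or v

length 1: no string has ≥2 trees
length 2: no string has ≥2 trees
length 3: no string has ≥2 trees
length 4: n v or v has 2 parse trees

Two derivations of n v or v:
  M ⇒ M or M ⇒ n M or M ⇒ n v or M ⇒ n v or v
  M ⇒ n M ⇒ n M or M ⇒ n v or M ⇒ n v or v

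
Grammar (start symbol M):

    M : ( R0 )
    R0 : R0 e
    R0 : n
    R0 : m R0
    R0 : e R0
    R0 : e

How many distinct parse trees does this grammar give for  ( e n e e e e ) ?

Parse trees for ( e n e e e e ):
  [M ( [R0 [R0 [R0 [R0 [R0 e [R0 n]] e] e] e] e] )]
  [M ( [R0 [R0 [R0 [R0 e [R0 [R0 n] e]] e] e] e] )]
  [M ( [R0 [R0 [R0 e [R0 [R0 [R0 n] e] e]] e] e] )]
  [M ( [R0 [R0 e [R0 [R0 [R0 [R0 n] e] e] e]] e] )]
  [M ( [R0 e [R0 [R0 [R0 [R0 [R0 n] e] e] e] e]] )]

5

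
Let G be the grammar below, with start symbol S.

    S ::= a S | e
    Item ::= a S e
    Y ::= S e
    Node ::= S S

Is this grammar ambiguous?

Unambiguous

(Item, Y, Node are unreachable from S, so their rules don't affect L(S).) Each reachable nonterminal has at most one production per leading terminal, and all productions are right-linear; the derivation is determined token-by-token.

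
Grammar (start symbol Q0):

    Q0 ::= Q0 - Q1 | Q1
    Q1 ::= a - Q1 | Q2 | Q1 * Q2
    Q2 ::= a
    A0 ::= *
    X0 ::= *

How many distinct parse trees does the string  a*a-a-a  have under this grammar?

Parse trees for a*a-a-a:
  [Q0 [Q0 [Q1 [Q1 [Q2 a]] * [Q2 a]]] - [Q1 a - [Q1 [Q2 a]]]]
  [Q0 [Q0 [Q0 [Q1 [Q1 [Q2 a]] * [Q2 a]]] - [Q1 [Q2 a]]] - [Q1 [Q2 a]]]

2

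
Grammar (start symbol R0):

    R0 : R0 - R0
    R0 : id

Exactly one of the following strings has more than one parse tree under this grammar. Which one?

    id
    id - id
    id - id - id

id - id - id

id: 1 tree
id - id: 1 tree
id - id - id: 2 trees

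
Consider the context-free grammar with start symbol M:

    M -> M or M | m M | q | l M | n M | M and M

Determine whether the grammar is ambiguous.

Witness: l q and q

Derivation 1: M ⇒ l M ⇒ l M and M ⇒ l q and M ⇒ l q and q
Derivation 2: M ⇒ M and M ⇒ l M and M ⇒ l q and M ⇒ l q and q

Two distinct leftmost derivations for the same string.

Ambiguous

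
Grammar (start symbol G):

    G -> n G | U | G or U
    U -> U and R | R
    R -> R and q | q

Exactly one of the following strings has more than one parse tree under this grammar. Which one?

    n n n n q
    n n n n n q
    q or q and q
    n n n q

q or q and q

n n n n q: 1 tree
n n n n n q: 1 tree
q or q and q: 2 trees
n n n q: 1 tree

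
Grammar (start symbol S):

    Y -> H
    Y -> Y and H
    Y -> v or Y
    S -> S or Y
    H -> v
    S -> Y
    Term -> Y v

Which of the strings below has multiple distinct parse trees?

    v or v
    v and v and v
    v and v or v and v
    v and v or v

v or v: 2 trees
v and v and v: 1 tree
v and v or v and v: 1 tree
v and v or v: 1 tree

v or v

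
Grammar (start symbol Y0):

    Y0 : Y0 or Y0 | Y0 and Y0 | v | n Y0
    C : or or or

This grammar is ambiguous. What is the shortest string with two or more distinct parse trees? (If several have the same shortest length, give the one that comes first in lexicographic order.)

n v and v

length 1: no string has ≥2 trees
length 2: no string has ≥2 trees
length 3: no string has ≥2 trees
length 4: n v and v has 2 parse trees

Two derivations of n v and v:
  Y0 ⇒ Y0 and Y0 ⇒ n Y0 and Y0 ⇒ n v and Y0 ⇒ n v and v
  Y0 ⇒ n Y0 ⇒ n Y0 and Y0 ⇒ n v and Y0 ⇒ n v and v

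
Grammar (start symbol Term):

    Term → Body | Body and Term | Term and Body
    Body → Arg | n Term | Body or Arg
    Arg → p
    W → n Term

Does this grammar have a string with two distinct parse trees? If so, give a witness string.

Ambiguous

Witness: p and p

Derivation 1: Term ⇒ Body and Term ⇒ Arg and Term ⇒ p and Term ⇒ p and Body ⇒ p and Arg ⇒ p and p
Derivation 2: Term ⇒ Term and Body ⇒ Body and Body ⇒ Arg and Body ⇒ p and Body ⇒ p and Arg ⇒ p and p

Two distinct leftmost derivations for the same string.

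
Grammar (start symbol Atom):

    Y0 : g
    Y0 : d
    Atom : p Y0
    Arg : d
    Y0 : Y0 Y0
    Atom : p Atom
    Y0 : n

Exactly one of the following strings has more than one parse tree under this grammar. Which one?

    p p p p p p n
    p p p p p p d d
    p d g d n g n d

p p p p p p n: 1 tree
p p p p p p d d: 1 tree
p d g d n g n d: 132 trees

p d g d n g n d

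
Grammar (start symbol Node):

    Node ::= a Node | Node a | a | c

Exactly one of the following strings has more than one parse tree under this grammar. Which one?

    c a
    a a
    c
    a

c a: 1 tree
a a: 2 trees
c: 1 tree
a: 1 tree

a a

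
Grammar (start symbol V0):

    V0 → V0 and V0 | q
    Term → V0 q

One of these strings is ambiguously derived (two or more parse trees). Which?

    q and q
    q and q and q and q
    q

q and q: 1 tree
q and q and q and q: 5 trees
q: 1 tree

q and q and q and q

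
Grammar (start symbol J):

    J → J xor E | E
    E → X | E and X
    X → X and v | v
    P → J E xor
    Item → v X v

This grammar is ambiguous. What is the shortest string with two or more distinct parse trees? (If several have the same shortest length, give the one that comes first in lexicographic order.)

length 1: no string has ≥2 trees
length 3: v and v has 2 parse trees

Two derivations of v and v:
  J ⇒ E ⇒ X ⇒ X and v ⇒ v and v
  J ⇒ E ⇒ E and X ⇒ X and X ⇒ v and X ⇒ v and v

v and v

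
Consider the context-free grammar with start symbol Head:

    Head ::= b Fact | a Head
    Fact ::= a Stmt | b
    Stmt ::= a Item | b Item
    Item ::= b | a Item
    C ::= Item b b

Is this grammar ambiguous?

Unambiguous

(C is unreachable from Head, so its rules don't affect L(Head).) Each reachable nonterminal has at most one production per leading terminal, and all productions are right-linear; the derivation is determined token-by-token.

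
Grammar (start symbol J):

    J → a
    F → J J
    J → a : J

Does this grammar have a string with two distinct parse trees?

Only J is reachable from J; ignoring the rest: The reachable grammar is A → atom sep A | atom. Each atom is followed by either the separator (recurse) or end-of-string (stop) — no choice point.

Unambiguous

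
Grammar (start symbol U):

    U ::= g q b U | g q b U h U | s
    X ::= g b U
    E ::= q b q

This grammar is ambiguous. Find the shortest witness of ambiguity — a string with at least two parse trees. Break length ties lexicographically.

g q b g q b s h s

length 1: no string has ≥2 trees
length 4: no string has ≥2 trees
length 6: no string has ≥2 trees
length 7: no string has ≥2 trees
length 9: g q b g q b s h s has 2 parse trees

Two derivations of g q b g q b s h s:
  U ⇒ g q b U ⇒ g q b g q b U h U ⇒ g q b g q b s h U ⇒ g q b g q b s h s
  U ⇒ g q b U h U ⇒ g q b g q b U h U ⇒ g q b g q b s h U ⇒ g q b g q b s h s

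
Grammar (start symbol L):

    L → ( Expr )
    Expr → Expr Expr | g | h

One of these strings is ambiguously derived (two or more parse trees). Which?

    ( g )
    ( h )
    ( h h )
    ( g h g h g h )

( g h g h g h )

( g ): 1 tree
( h ): 1 tree
( h h ): 1 tree
( g h g h g h ): 42 trees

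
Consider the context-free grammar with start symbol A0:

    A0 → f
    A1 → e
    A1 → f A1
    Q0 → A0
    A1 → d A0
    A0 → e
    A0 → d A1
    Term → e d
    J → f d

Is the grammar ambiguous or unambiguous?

Unambiguous

Only A0, A1 are reachable from A0; ignoring the rest: Each reachable nonterminal has at most one production per leading terminal, and all productions are right-linear; the derivation is determined token-by-token.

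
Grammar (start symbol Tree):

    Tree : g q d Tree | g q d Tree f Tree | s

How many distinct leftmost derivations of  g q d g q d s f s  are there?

2

Parse trees for g q d g q d s f s:
  [Tree g q d [Tree g q d [Tree s] f [Tree s]]]
  [Tree g q d [Tree g q d [Tree s]] f [Tree s]]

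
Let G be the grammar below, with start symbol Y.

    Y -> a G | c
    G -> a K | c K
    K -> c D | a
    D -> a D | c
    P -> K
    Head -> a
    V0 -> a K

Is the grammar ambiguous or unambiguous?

(P, Head, V0 are unreachable from Y, so their rules don't affect L(Y).) The reachable rules are right-linear with at most one rule per (nonterminal, next-terminal) pair. Each input token forces the next rule, so parsing is deterministic.

Unambiguous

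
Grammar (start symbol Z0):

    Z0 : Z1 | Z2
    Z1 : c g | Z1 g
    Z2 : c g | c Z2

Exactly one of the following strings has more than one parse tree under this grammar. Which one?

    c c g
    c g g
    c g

c c g: 1 tree
c g g: 1 tree
c g: 2 trees

c g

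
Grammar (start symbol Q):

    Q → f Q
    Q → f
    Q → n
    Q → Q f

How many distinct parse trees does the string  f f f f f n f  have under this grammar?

6

Parse trees for f f f f f n f:
  [Q f [Q f [Q f [Q f [Q f [Q [Q n] f]]]]]]
  [Q f [Q f [Q f [Q f [Q [Q f [Q n]] f]]]]]
  [Q f [Q f [Q f [Q [Q f [Q f [Q n]]] f]]]]
  [Q f [Q f [Q [Q f [Q f [Q f [Q n]]]] f]]]
  [Q f [Q [Q f [Q f [Q f [Q f [Q n]]]]] f]]
  [Q [Q f [Q f [Q f [Q f [Q f [Q n]]]]]] f]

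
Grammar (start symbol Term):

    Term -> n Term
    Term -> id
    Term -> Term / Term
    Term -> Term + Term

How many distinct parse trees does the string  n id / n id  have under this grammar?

2

Parse trees for n id / n id:
  [Term n [Term [Term id] / [Term n [Term id]]]]
  [Term [Term n [Term id]] / [Term n [Term id]]]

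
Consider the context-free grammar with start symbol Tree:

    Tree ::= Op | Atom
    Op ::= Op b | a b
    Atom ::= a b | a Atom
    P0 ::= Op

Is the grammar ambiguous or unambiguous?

Ambiguous

Witness: a b

Derivation 1: Tree ⇒ Op ⇒ a b
Derivation 2: Tree ⇒ Atom ⇒ a b

Two distinct leftmost derivations for the same string.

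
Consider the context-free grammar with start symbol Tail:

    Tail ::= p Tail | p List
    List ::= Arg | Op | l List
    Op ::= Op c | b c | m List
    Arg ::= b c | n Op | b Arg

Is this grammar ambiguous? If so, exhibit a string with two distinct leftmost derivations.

Ambiguous

Witness: p b c

Derivation 1: Tail ⇒ p List ⇒ p Arg ⇒ p b c
Derivation 2: Tail ⇒ p List ⇒ p Op ⇒ p b c

Two distinct leftmost derivations for the same string.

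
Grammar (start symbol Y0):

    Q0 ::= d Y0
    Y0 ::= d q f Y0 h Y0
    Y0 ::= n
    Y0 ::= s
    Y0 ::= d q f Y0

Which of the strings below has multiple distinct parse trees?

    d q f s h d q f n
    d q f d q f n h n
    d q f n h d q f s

d q f s h d q f n: 1 tree
d q f d q f n h n: 2 trees
d q f n h d q f s: 1 tree

d q f d q f n h n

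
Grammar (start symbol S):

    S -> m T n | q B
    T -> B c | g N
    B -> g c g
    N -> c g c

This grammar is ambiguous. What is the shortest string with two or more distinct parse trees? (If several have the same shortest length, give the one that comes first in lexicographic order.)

length 4: no string has ≥2 trees
length 6: m g c g c n has 2 parse trees

Two derivations of m g c g c n:
  S ⇒ m T n ⇒ m B c n ⇒ m g c g c n
  S ⇒ m T n ⇒ m g N n ⇒ m g c g c n

m g c g c n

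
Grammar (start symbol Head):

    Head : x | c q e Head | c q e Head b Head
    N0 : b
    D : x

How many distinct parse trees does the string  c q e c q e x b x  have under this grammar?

Parse trees for c q e c q e x b x:
  [Head c q e [Head c q e [Head x] b [Head x]]]
  [Head c q e [Head c q e [Head x]] b [Head x]]

2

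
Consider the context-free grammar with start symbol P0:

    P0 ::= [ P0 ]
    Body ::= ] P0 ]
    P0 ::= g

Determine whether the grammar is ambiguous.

Only P0 is reachable from P0; ignoring the rest: L(P0) is { openⁿ atom closeⁿ : n ≥ 0 }. The bracket depth fixes n, and the derivation is forced at every step.

Unambiguous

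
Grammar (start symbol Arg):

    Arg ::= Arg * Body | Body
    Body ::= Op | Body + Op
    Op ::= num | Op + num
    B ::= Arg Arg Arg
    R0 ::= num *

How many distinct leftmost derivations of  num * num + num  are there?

2

Parse trees for num * num + num:
  [Arg [Arg [Body [Op num]]] * [Body [Op [Op num] + num]]]
  [Arg [Arg [Body [Op num]]] * [Body [Body [Op num]] + [Op num]]]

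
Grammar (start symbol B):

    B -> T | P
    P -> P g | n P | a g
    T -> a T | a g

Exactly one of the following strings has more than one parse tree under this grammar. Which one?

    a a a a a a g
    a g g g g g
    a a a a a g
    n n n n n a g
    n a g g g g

n a g g g g

a a a a a a g: 1 tree
a g g g g g: 1 tree
a a a a a g: 1 tree
n n n n n a g: 1 tree
n a g g g g: 4 trees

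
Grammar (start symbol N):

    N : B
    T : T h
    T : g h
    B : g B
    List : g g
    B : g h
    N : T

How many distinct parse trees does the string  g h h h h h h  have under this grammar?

1

Parse trees for g h h h h h h:
  [N [T [T [T [T [T [T g h] h] h] h] h] h]]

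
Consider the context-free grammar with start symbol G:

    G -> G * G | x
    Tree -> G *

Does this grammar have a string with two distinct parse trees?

Ambiguous

Witness: x * x * x

Derivation 1: G ⇒ G * G ⇒ G * G * G ⇒ x * G * G ⇒ x * x * G ⇒ x * x * x
Derivation 2: G ⇒ G * G ⇒ x * G ⇒ x * G * G ⇒ x * x * G ⇒ x * x * x

Two distinct leftmost derivations for the same string.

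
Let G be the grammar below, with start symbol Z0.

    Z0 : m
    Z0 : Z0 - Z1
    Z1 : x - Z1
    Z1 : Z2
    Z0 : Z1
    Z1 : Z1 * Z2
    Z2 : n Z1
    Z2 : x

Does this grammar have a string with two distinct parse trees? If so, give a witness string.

Ambiguous

Witness: x - x

Derivation 1: Z0 ⇒ Z0 - Z1 ⇒ Z1 - Z1 ⇒ Z2 - Z1 ⇒ x - Z1 ⇒ x - Z2 ⇒ x - x
Derivation 2: Z0 ⇒ Z1 ⇒ x - Z1 ⇒ x - Z2 ⇒ x - x

Two distinct leftmost derivations for the same string.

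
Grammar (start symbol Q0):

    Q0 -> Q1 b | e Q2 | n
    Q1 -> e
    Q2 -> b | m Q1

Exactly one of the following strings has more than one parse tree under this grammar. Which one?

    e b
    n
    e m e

e b

e b: 2 trees
n: 1 tree
e m e: 1 tree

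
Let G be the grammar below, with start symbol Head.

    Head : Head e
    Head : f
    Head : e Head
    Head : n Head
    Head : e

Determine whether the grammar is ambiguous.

Witness: e e

Derivation 1: Head ⇒ Head e ⇒ e e
Derivation 2: Head ⇒ e Head ⇒ e e

Two distinct leftmost derivations for the same string.

Ambiguous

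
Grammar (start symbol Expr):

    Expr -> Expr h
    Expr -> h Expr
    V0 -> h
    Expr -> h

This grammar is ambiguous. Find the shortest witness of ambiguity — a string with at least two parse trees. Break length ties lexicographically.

h h

length 1: no string has ≥2 trees
length 2: h h has 2 parse trees

Two derivations of h h:
  Expr ⇒ Expr h ⇒ h h
  Expr ⇒ h Expr ⇒ h h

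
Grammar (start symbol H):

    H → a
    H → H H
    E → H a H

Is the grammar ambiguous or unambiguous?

Witness: a a a

Derivation 1: H ⇒ H H ⇒ a H ⇒ a H H ⇒ a a H ⇒ a a a
Derivation 2: H ⇒ H H ⇒ H H H ⇒ a H H ⇒ a a H ⇒ a a a

Two distinct leftmost derivations for the same string.

Ambiguous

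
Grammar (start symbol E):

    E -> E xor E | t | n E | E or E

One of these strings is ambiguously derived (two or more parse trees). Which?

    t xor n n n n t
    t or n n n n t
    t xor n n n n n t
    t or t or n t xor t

t xor n n n n t: 1 tree
t or n n n n t: 1 tree
t xor n n n n n t: 1 tree
t or t or n t xor t: 7 trees

t or t or n t xor t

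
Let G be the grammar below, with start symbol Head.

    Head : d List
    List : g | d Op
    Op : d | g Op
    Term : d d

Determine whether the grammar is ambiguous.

Unambiguous

Only Head, List, Op are reachable from Head; ignoring the rest: Restricted to the reachable nonterminals, every rule has the form A → t or A → t B, and no two rules for the same A share a first terminal. The grammar encodes a DFA — one run per string.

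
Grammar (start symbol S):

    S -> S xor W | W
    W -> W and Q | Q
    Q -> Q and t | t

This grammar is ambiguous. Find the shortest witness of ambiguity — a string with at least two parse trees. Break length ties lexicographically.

t and t

length 1: no string has ≥2 trees
length 3: t and t has 2 parse trees

Two derivations of t and t:
  S ⇒ W ⇒ W and Q ⇒ Q and Q ⇒ t and Q ⇒ t and t
  S ⇒ W ⇒ Q ⇒ Q and t ⇒ t and t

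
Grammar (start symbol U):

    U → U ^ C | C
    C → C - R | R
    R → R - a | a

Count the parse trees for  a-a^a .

2

Parse trees for a-a^a:
  [U [U [C [C [R a]] - [R a]]] ^ [C [R a]]]
  [U [U [C [R [R a] - a]]] ^ [C [R a]]]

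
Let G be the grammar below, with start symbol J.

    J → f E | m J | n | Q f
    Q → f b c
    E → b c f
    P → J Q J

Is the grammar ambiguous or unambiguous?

Witness: f b c f

Derivation 1: J ⇒ f E ⇒ f b c f
Derivation 2: J ⇒ Q f ⇒ f b c f

Two distinct leftmost derivations for the same string.

Ambiguous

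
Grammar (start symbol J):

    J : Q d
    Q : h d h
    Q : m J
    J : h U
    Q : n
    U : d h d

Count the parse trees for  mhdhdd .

Parse trees for mhdhdd:
  [J [Q m [J [Q h d h] d]] d]
  [J [Q m [J h [U d h d]]] d]

2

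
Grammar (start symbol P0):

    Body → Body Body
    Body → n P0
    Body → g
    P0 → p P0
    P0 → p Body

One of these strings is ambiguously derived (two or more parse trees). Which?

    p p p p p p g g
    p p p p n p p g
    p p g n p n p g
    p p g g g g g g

p p g g g g g g

p p p p p p g g: 1 tree
p p p p n p p g: 1 tree
p p g n p n p g: 1 tree
p p g g g g g g: 42 trees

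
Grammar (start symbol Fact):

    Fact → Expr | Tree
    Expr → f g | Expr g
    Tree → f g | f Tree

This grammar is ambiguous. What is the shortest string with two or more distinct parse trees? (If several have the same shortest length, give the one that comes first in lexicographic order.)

length 2: f g has 2 parse trees

Two derivations of f g:
  Fact ⇒ Expr ⇒ f g
  Fact ⇒ Tree ⇒ f g

f g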